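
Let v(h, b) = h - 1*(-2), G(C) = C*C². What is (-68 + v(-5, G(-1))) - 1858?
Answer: -1929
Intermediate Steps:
G(C) = C³
v(h, b) = 2 + h (v(h, b) = h + 2 = 2 + h)
(-68 + v(-5, G(-1))) - 1858 = (-68 + (2 - 5)) - 1858 = (-68 - 3) - 1858 = -71 - 1858 = -1929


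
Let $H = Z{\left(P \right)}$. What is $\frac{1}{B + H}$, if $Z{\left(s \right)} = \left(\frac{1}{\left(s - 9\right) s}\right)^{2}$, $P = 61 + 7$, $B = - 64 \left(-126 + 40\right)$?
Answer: $\frac{16096144}{88593176577} \approx 0.00018169$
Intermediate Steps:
$B = 5504$ ($B = \left(-64\right) \left(-86\right) = 5504$)
$P = 68$
$Z{\left(s \right)} = \frac{1}{s^{2} \left(-9 + s\right)^{2}}$ ($Z{\left(s \right)} = \left(\frac{1}{\left(-9 + s\right) s}\right)^{2} = \left(\frac{1}{s \left(-9 + s\right)}\right)^{2} = \frac{1}{s^{2} \left(-9 + s\right)^{2}}$)
$H = \frac{1}{16096144}$ ($H = \frac{1}{4624 \left(-9 + 68\right)^{2}} = \frac{1}{4624 \cdot 3481} = \frac{1}{4624} \cdot \frac{1}{3481} = \frac{1}{16096144} \approx 6.2127 \cdot 10^{-8}$)
$\frac{1}{B + H} = \frac{1}{5504 + \frac{1}{16096144}} = \frac{1}{\frac{88593176577}{16096144}} = \frac{16096144}{88593176577}$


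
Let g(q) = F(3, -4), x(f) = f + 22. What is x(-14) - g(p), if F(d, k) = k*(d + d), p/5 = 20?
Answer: 32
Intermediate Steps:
p = 100 (p = 5*20 = 100)
x(f) = 22 + f
F(d, k) = 2*d*k (F(d, k) = k*(2*d) = 2*d*k)
g(q) = -24 (g(q) = 2*3*(-4) = -24)
x(-14) - g(p) = (22 - 14) - 1*(-24) = 8 + 24 = 32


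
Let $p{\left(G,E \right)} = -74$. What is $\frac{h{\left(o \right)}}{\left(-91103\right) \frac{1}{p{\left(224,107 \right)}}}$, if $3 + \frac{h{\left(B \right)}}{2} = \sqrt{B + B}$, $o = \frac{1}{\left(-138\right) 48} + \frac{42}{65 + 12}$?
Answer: $- \frac{444}{91103} + \frac{37 \sqrt{10052449}}{69147177} \approx -0.0031771$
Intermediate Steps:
$o = \frac{39733}{72864}$ ($o = \left(- \frac{1}{138}\right) \frac{1}{48} + \frac{42}{77} = - \frac{1}{6624} + 42 \cdot \frac{1}{77} = - \frac{1}{6624} + \frac{6}{11} = \frac{39733}{72864} \approx 0.5453$)
$h{\left(B \right)} = -6 + 2 \sqrt{2} \sqrt{B}$ ($h{\left(B \right)} = -6 + 2 \sqrt{B + B} = -6 + 2 \sqrt{2 B} = -6 + 2 \sqrt{2} \sqrt{B}$)
$\frac{h{\left(o \right)}}{\left(-91103\right) \frac{1}{p{\left(224,107 \right)}}} = \frac{-6 + 2 \sqrt{2} \sqrt{\frac{39733}{72864}}}{\left(-91103\right) \frac{1}{-74}} = \frac{-6 + 2 \sqrt{2} \frac{\sqrt{20104898}}{6072}}{\left(-91103\right) \left(- \frac{1}{74}\right)} = \frac{-6 + \frac{\sqrt{10052449}}{1518}}{\frac{91103}{74}} = \left(-6 + \frac{\sqrt{10052449}}{1518}\right) \frac{74}{91103} = - \frac{444}{91103} + \frac{37 \sqrt{10052449}}{69147177}$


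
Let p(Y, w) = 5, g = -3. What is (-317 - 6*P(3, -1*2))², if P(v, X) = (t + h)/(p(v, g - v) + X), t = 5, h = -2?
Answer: 104329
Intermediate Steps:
P(v, X) = 3/(5 + X) (P(v, X) = (5 - 2)/(5 + X) = 3/(5 + X))
(-317 - 6*P(3, -1*2))² = (-317 - 18/(5 - 1*2))² = (-317 - 18/(5 - 2))² = (-317 - 18/3)² = (-317 - 6*1)² = (-317 - 6)² = (-323)² = 104329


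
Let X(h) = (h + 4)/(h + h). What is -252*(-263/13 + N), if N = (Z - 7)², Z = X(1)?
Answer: -63/13 ≈ -4.8462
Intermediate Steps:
X(h) = (4 + h)/(2*h) (X(h) = (4 + h)/((2*h)) = (4 + h)*(1/(2*h)) = (4 + h)/(2*h))
Z = 5/2 (Z = (½)*(4 + 1)/1 = (½)*1*5 = 5/2 ≈ 2.5000)
N = 81/4 (N = (5/2 - 7)² = (-9/2)² = 81/4 ≈ 20.250)
-252*(-263/13 + N) = -252*(-263/13 + 81/4) = -252*1/52 = -63/13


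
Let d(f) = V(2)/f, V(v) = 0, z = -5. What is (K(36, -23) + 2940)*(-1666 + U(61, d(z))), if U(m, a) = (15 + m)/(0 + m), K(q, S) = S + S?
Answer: -293885700/61 ≈ -4.8178e+6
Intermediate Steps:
d(f) = 0 (d(f) = 0/f = 0)
K(q, S) = 2*S
U(m, a) = (15 + m)/m
(K(36, -23) + 2940)*(-1666 + U(61, d(z))) = (2*(-23) + 2940)*(-1666 + (15 + 61)/61) = (-46 + 2940)*(-1666 + (1/61)*76) = 2894*(-1666 + 76/61) = 2894*(-101550/61) = -293885700/61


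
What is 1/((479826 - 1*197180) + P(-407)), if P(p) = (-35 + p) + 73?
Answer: 1/282277 ≈ 3.5426e-6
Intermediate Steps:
P(p) = 38 + p
1/((479826 - 1*197180) + P(-407)) = 1/((479826 - 1*197180) + (38 - 407)) = 1/((479826 - 197180) - 369) = 1/(282646 - 369) = 1/282277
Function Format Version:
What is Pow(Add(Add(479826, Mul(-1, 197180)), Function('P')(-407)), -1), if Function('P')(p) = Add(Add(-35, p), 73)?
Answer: Rational(1, 282277) ≈ 3.5426e-6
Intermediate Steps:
Function('P')(p) = Add(38, p)
Pow(Add(Add(479826, Mul(-1, 197180)), Function('P')(-407)), -1) = Pow(Add(Add(479826, Mul(-1, 197180)), Add(38, -407)), -1) = Pow(Add(Add(479826, -197180), -369), -1) = Pow(Add(282646, -369), -1) = Pow(282277, -1) = Rational(1, 282277)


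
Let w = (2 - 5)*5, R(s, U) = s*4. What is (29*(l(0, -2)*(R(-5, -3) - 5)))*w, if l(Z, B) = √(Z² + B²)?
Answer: 21750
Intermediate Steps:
R(s, U) = 4*s
w = -15 (w = -3*5 = -15)
l(Z, B) = √(B² + Z²)
(29*(l(0, -2)*(R(-5, -3) - 5)))*w = (29*(√((-2)² + 0²)*(4*(-5) - 5)))*(-15) = (29*(√(4 + 0)*(-20 - 5)))*(-15) = (29*(√4*(-25)))*(-15) = (29*(2*(-25)))*(-15) = (29*(-50))*(-15) = -1450*(-15) = 21750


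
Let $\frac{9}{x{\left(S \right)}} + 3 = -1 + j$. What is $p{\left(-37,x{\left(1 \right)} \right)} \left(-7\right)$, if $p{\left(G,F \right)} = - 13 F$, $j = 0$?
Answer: $- \frac{819}{4} \approx -204.75$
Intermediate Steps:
$x{\left(S \right)} = - \frac{9}{4}$ ($x{\left(S \right)} = \frac{9}{-3 + \left(-1 + 0\right)} = \frac{9}{-3 - 1} = \frac{9}{-4} = 9 \left(- \frac{1}{4}\right) = - \frac{9}{4}$)
$p{\left(-37,x{\left(1 \right)} \right)} \left(-7\right) = \left(-13\right) \left(- \frac{9}{4}\right) \left(-7\right) = \frac{117}{4} \left(-7\right) = - \frac{819}{4}$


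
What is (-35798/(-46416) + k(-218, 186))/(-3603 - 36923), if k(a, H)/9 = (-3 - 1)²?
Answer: -3359851/940527408 ≈ -0.0035723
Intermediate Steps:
k(a, H) = 144 (k(a, H) = 9*(-3 - 1)² = 9*(-4)² = 9*16 = 144)
(-35798/(-46416) + k(-218, 186))/(-3603 - 36923) = (-35798/(-46416) + 144)/(-3603 - 36923) = (-35798*(-1/46416) + 144)/(-40526) = (17899/23208 + 144)*(-1/40526) = (3359851/23208)*(-1/40526) = -3359851/940527408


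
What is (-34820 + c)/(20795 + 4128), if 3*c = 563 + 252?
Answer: -103645/74769 ≈ -1.3862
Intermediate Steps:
c = 815/3 (c = (563 + 252)/3 = (⅓)*815 = 815/3 ≈ 271.67)
(-34820 + c)/(20795 + 4128) = (-34820 + 815/3)/(20795 + 4128) = -103645/3/24923 = -103645/3*1/24923 = -103645/74769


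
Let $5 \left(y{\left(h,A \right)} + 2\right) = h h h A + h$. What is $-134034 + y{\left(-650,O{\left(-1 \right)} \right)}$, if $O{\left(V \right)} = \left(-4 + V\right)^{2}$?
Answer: $-1373259166$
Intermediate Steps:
$y{\left(h,A \right)} = -2 + \frac{h}{5} + \frac{A h^{3}}{5}$ ($y{\left(h,A \right)} = -2 + \frac{h h h A + h}{5} = -2 + \frac{h^{2} h A + h}{5} = -2 + \frac{h^{3} A + h}{5} = -2 + \frac{A h^{3} + h}{5} = -2 + \frac{h + A h^{3}}{5} = -2 + \left(\frac{h}{5} + \frac{A h^{3}}{5}\right) = -2 + \frac{h}{5} + \frac{A h^{3}}{5}$)
$-134034 + y{\left(-650,O{\left(-1 \right)} \right)} = -134034 + \left(-2 + \frac{1}{5} \left(-650\right) + \frac{\left(-4 - 1\right)^{2} \left(-650\right)^{3}}{5}\right) = -134034 - \left(132 - \frac{1}{5} \left(-5\right)^{2} \left(-274625000\right)\right) = -134034 - \left(132 + 1373125000\right) = -134034 - 1373125132 = -1373259166$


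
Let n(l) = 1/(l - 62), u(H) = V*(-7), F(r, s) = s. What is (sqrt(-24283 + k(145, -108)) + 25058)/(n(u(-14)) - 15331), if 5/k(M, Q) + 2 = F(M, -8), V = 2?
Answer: -1904408/1165157 - 38*I*sqrt(97134)/1165157 ≈ -1.6345 - 0.010164*I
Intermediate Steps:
k(M, Q) = -1/2 (k(M, Q) = 5/(-2 - 8) = 5/(-10) = 5*(-1/10) = -1/2)
u(H) = -14 (u(H) = 2*(-7) = -14)
n(l) = 1/(-62 + l)
(sqrt(-24283 + k(145, -108)) + 25058)/(n(u(-14)) - 15331) = (sqrt(-24283 - 1/2) + 25058)/(1/(-62 - 14) - 15331) = (sqrt(-48567/2) + 25058)/(1/(-76) - 15331) = (I*sqrt(97134)/2 + 25058)/(-1/76 - 15331) = (25058 + I*sqrt(97134)/2)/(-1165157/76) = (25058 + I*sqrt(97134)/2)*(-76/1165157) = -1904408/1165157 - 38*I*sqrt(97134)/1165157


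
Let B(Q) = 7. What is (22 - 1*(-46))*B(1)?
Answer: 476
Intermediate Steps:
(22 - 1*(-46))*B(1) = (22 - 1*(-46))*7 = (22 + 46)*7 = 68*7 = 476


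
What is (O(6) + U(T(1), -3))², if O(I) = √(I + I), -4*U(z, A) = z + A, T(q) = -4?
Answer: 241/16 + 7*√3 ≈ 27.187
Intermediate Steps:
U(z, A) = -A/4 - z/4 (U(z, A) = -(z + A)/4 = -(A + z)/4 = -A/4 - z/4)
O(I) = √2*√I (O(I) = √(2*I) = √2*√I)
(O(6) + U(T(1), -3))² = (√2*√6 + (-¼*(-3) - ¼*(-4)))² = (2*√3 + (¾ + 1))² = (2*√3 + 7/4)² = (7/4 + 2*√3)²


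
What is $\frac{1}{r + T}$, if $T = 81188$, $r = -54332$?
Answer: $\frac{1}{26856} \approx 3.7236 \cdot 10^{-5}$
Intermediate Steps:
$\frac{1}{r + T} = \frac{1}{-54332 + 81188} = \frac{1}{26856}$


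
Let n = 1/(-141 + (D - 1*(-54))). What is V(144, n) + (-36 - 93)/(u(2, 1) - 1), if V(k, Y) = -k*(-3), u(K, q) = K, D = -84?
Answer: 303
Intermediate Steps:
n = -1/171 (n = 1/(-141 + (-84 - 1*(-54))) = 1/(-141 + (-84 + 54)) = 1/(-141 - 30) = 1/(-171) = -1/171 ≈ -0.0058480)
V(k, Y) = 3*k
V(144, n) + (-36 - 93)/(u(2, 1) - 1) = 3*144 + (-36 - 93)/(2 - 1) = 432 - 129/1 = 432 + 1*(-129) = 432 - 129 = 303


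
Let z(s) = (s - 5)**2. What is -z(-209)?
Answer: -45796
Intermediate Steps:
z(s) = (-5 + s)**2
-z(-209) = -(-5 - 209)**2 = -1*(-214)**2 = -1*45796 = -45796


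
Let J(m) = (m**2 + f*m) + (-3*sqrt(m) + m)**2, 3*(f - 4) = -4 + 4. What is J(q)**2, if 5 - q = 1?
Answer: 1296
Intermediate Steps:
q = 4 (q = 5 - 1*1 = 5 - 1 = 4)
f = 4 (f = 4 + (-4 + 4)/3 = 4 + (1/3)*0 = 4 + 0 = 4)
J(m) = m**2 + (m - 3*sqrt(m))**2 + 4*m (J(m) = (m**2 + 4*m) + (-3*sqrt(m) + m)**2 = (m**2 + 4*m) + (m - 3*sqrt(m))**2 = m**2 + (m - 3*sqrt(m))**2 + 4*m)
J(q)**2 = (-6*4**(3/2) + 2*4**2 + 13*4)**2 = (-6*8 + 2*16 + 52)**2 = (-48 + 32 + 52)**2 = 36**2 = 1296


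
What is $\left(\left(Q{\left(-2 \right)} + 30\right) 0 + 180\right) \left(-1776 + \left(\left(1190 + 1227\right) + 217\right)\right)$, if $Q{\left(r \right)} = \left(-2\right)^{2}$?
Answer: $154440$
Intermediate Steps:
$Q{\left(r \right)} = 4$
$\left(\left(Q{\left(-2 \right)} + 30\right) 0 + 180\right) \left(-1776 + \left(\left(1190 + 1227\right) + 217\right)\right) = \left(\left(4 + 30\right) 0 + 180\right) \left(-1776 + \left(\left(1190 + 1227\right) + 217\right)\right) = \left(34 \cdot 0 + 180\right) \left(-1776 + \left(2417 + 217\right)\right) = \left(0 + 180\right) \left(-1776 + 2634\right) = 180 \cdot 858 = 154440$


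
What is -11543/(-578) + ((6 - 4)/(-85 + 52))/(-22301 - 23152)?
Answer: 1018465439/50998266 ≈ 19.971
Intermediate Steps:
-11543/(-578) + ((6 - 4)/(-85 + 52))/(-22301 - 23152) = -11543*(-1/578) + (2/(-33))/(-45453) = 679/34 - 1/33*2*(-1/45453) = 679/34 - 2/33*(-1/45453) = 679/34 + 2/1499949 = 1018465439/50998266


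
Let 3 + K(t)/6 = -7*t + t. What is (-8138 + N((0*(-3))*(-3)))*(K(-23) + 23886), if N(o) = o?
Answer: -200976048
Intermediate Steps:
K(t) = -18 - 36*t (K(t) = -18 + 6*(-7*t + t) = -18 + 6*(-6*t) = -18 - 36*t)
(-8138 + N((0*(-3))*(-3)))*(K(-23) + 23886) = (-8138 + (0*(-3))*(-3))*((-18 - 36*(-23)) + 23886) = (-8138 + 0*(-3))*((-18 + 828) + 23886) = (-8138 + 0)*(810 + 23886) = -8138*24696 = -200976048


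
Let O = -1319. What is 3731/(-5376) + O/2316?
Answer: -187285/148224 ≈ -1.2635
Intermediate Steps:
3731/(-5376) + O/2316 = 3731/(-5376) - 1319/2316 = 3731*(-1/5376) - 1319*1/2316 = -533/768 - 1319/2316 = -187285/148224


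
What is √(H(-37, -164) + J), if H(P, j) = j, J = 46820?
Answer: 216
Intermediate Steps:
√(H(-37, -164) + J) = √(-164 + 46820) = √46656 = 216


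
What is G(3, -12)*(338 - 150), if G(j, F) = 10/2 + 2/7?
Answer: 6956/7 ≈ 993.71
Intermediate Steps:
G(j, F) = 37/7 (G(j, F) = 10*(1/2) + 2*(1/7) = 5 + 2/7 = 37/7)
G(3, -12)*(338 - 150) = 37*(338 - 150)/7 = (37/7)*188 = 6956/7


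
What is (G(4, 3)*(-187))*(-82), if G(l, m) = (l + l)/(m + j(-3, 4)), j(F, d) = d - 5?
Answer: 61336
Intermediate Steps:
j(F, d) = -5 + d
G(l, m) = 2*l/(-1 + m) (G(l, m) = (l + l)/(m + (-5 + 4)) = (2*l)/(m - 1) = (2*l)/(-1 + m) = 2*l/(-1 + m))
(G(4, 3)*(-187))*(-82) = ((2*4/(-1 + 3))*(-187))*(-82) = ((2*4/2)*(-187))*(-82) = ((2*4*(½))*(-187))*(-82) = (4*(-187))*(-82) = -748*(-82) = 61336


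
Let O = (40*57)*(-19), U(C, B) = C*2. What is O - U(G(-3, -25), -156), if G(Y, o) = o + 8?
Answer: -43286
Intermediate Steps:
G(Y, o) = 8 + o
U(C, B) = 2*C
O = -43320 (O = 2280*(-19) = -43320)
O - U(G(-3, -25), -156) = -43320 - 2*(8 - 25) = -43320 - 2*(-17) = -43320 - 1*(-34) = -43320 + 34 = -43286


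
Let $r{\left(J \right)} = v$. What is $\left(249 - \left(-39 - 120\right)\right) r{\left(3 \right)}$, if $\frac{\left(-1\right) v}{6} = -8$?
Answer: $19584$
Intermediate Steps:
$v = 48$ ($v = \left(-6\right) \left(-8\right) = 48$)
$r{\left(J \right)} = 48$
$\left(249 - \left(-39 - 120\right)\right) r{\left(3 \right)} = \left(249 - \left(-39 - 120\right)\right) 48 = \left(249 - -159\right) 48 = \left(249 + 159\right) 48 = 408 \cdot 48 = 19584$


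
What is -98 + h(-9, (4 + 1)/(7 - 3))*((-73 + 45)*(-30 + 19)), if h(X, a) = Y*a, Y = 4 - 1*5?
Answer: -483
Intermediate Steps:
Y = -1 (Y = 4 - 5 = -1)
h(X, a) = -a
-98 + h(-9, (4 + 1)/(7 - 3))*((-73 + 45)*(-30 + 19)) = -98 + (-(4 + 1)/(7 - 3))*((-73 + 45)*(-30 + 19)) = -98 + (-5/4)*(-28*(-11)) = -98 - 5/4*308 = -98 - 385 = -483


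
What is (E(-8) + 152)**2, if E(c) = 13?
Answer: 27225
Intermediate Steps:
(E(-8) + 152)**2 = (13 + 152)**2 = 165**2 = 27225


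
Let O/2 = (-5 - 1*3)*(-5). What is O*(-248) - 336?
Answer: -20176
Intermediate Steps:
O = 80 (O = 2*((-5 - 1*3)*(-5)) = 2*((-5 - 3)*(-5)) = 2*(-8*(-5)) = 2*40 = 80)
O*(-248) - 336 = 80*(-248) - 336 = -19840 - 336 = -20176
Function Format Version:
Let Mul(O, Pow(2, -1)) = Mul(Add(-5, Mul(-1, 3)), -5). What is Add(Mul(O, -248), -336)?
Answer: -20176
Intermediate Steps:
O = 80 (O = Mul(2, Mul(Add(-5, Mul(-1, 3)), -5)) = Mul(2, Mul(Add(-5, -3), -5)) = Mul(2, Mul(-8, -5)) = Mul(2, 40) = 80)
Add(Mul(O, -248), -336) = Add(Mul(80, -248), -336) = Add(-19840, -336) = -20176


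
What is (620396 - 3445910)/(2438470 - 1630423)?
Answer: -313946/89783 ≈ -3.4967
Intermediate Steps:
(620396 - 3445910)/(2438470 - 1630423) = -2825514/808047 = -2825514*1/808047 = -313946/89783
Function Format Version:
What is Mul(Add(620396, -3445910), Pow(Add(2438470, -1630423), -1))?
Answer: Rational(-313946, 89783) ≈ -3.4967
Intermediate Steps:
Mul(Add(620396, -3445910), Pow(Add(2438470, -1630423), -1)) = Mul(-2825514, Pow(808047, -1)) = Mul(-2825514, Rational(1, 808047)) = Rational(-313946, 89783)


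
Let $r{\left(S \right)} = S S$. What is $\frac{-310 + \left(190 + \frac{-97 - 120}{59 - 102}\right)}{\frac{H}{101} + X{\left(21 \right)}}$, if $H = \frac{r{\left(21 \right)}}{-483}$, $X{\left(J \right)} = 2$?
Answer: $- \frac{11482589}{198875} \approx -57.738$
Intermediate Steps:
$r{\left(S \right)} = S^{2}$
$H = - \frac{21}{23}$ ($H = \frac{21^{2}}{-483} = 441 \left(- \frac{1}{483}\right) = - \frac{21}{23} \approx -0.91304$)
$\frac{-310 + \left(190 + \frac{-97 - 120}{59 - 102}\right)}{\frac{H}{101} + X{\left(21 \right)}} = \frac{-310 + \left(190 + \frac{-97 - 120}{59 - 102}\right)}{- \frac{21}{23 \cdot 101} + 2} = \frac{-310 + \left(190 - \frac{217}{-43}\right)}{\left(- \frac{21}{23}\right) \frac{1}{101} + 2} = \frac{-310 + \left(190 - - \frac{217}{43}\right)}{- \frac{21}{2323} + 2} = \frac{-310 + \left(190 + \frac{217}{43}\right)}{\frac{4625}{2323}} = \left(-310 + \frac{8387}{43}\right) \frac{2323}{4625} = \left(- \frac{4943}{43}\right) \frac{2323}{4625} = - \frac{11482589}{198875}$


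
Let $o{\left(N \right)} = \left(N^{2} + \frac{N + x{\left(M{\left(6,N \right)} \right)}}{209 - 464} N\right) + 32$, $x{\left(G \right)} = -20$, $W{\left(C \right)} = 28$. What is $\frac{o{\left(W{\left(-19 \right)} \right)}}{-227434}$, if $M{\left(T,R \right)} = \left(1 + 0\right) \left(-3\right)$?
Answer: $- \frac{103928}{28997835} \approx -0.003584$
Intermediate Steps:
$M{\left(T,R \right)} = -3$ ($M{\left(T,R \right)} = 1 \left(-3\right) = -3$)
$o{\left(N \right)} = 32 + N^{2} + N \left(\frac{4}{51} - \frac{N}{255}\right)$ ($o{\left(N \right)} = \left(N^{2} + \frac{N - 20}{209 - 464} N\right) + 32 = \left(N^{2} + \frac{-20 + N}{-255} N\right) + 32 = \left(N^{2} + \left(-20 + N\right) \left(- \frac{1}{255}\right) N\right) + 32 = \left(N^{2} + \left(\frac{4}{51} - \frac{N}{255}\right) N\right) + 32 = \left(N^{2} + N \left(\frac{4}{51} - \frac{N}{255}\right)\right) + 32 = 32 + N^{2} + N \left(\frac{4}{51} - \frac{N}{255}\right)$)
$\frac{o{\left(W{\left(-19 \right)} \right)}}{-227434} = \frac{32 + \frac{4}{51} \cdot 28 + \frac{254 \cdot 28^{2}}{255}}{-227434} = \left(32 + \frac{112}{51} + \frac{254}{255} \cdot 784\right) \left(- \frac{1}{227434}\right) = \left(32 + \frac{112}{51} + \frac{199136}{255}\right) \left(- \frac{1}{227434}\right) = \frac{207856}{255} \left(- \frac{1}{227434}\right) = - \frac{103928}{28997835}$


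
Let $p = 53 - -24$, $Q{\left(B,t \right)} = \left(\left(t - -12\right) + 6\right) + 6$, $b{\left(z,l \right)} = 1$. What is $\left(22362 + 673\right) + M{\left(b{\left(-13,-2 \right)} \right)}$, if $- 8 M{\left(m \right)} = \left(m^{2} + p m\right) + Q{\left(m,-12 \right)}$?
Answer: $\frac{92095}{4} \approx 23024.0$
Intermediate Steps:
$Q{\left(B,t \right)} = 24 + t$ ($Q{\left(B,t \right)} = \left(\left(t + 12\right) + 6\right) + 6 = \left(\left(12 + t\right) + 6\right) + 6 = \left(18 + t\right) + 6 = 24 + t$)
$p = 77$ ($p = 53 + 24 = 77$)
$M{\left(m \right)} = - \frac{3}{2} - \frac{77 m}{8} - \frac{m^{2}}{8}$ ($M{\left(m \right)} = - \frac{\left(m^{2} + 77 m\right) + \left(24 - 12\right)}{8} = - \frac{\left(m^{2} + 77 m\right) + 12}{8} = - \frac{12 + m^{2} + 77 m}{8} = - \frac{3}{2} - \frac{77 m}{8} - \frac{m^{2}}{8}$)
$\left(22362 + 673\right) + M{\left(b{\left(-13,-2 \right)} \right)} = \left(22362 + 673\right) - \left(\frac{89}{8} + \frac{1}{8}\right) = 23035 - \frac{45}{4} = \frac{92095}{4}$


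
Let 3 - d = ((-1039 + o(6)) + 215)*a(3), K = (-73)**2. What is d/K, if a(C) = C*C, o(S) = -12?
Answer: 7527/5329 ≈ 1.4125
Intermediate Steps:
a(C) = C**2
K = 5329
d = 7527 (d = 3 - ((-1039 - 12) + 215)*3**2 = 3 - (-1051 + 215)*9 = 3 - (-836)*9 = 3 - 1*(-7524) = 3 + 7524 = 7527)
d/K = 7527/5329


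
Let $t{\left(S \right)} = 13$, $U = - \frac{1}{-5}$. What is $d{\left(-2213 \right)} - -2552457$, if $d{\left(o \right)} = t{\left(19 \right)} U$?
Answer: $\frac{12762298}{5} \approx 2.5525 \cdot 10^{6}$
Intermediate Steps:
$U = \frac{1}{5}$ ($U = \left(-1\right) \left(- \frac{1}{5}\right) = \frac{1}{5} \approx 0.2$)
$d{\left(o \right)} = \frac{13}{5}$ ($d{\left(o \right)} = 13 \cdot \frac{1}{5} = \frac{13}{5}$)
$d{\left(-2213 \right)} - -2552457 = \frac{13}{5} - -2552457 = \frac{13}{5} + 2552457 = \frac{12762298}{5}$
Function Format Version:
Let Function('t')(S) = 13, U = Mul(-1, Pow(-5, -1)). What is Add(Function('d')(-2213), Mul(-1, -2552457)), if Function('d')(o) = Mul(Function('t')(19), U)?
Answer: Rational(12762298, 5) ≈ 2.5525e+6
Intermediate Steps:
U = Rational(1, 5) (U = Mul(-1, Rational(-1, 5)) = Rational(1, 5) ≈ 0.20000)
Function('d')(o) = Rational(13, 5) (Function('d')(o) = Mul(13, Rational(1, 5)) = Rational(13, 5))
Add(Function('d')(-2213), Mul(-1, -2552457)) = Add(Rational(13, 5), Mul(-1, -2552457)) = Add(Rational(13, 5), 2552457) = Rational(12762298, 5)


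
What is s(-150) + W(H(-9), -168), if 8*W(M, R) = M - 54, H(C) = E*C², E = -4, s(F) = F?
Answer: -789/4 ≈ -197.25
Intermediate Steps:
H(C) = -4*C²
W(M, R) = -27/4 + M/8 (W(M, R) = (M - 54)/8 = (-54 + M)/8 = -27/4 + M/8)
s(-150) + W(H(-9), -168) = -150 + (-27/4 + (-4*(-9)²)/8) = -150 + (-27/4 + (-4*81)/8) = -150 + (-27/4 + (⅛)*(-324)) = -150 + (-27/4 - 81/2) = -150 - 189/4 = -789/4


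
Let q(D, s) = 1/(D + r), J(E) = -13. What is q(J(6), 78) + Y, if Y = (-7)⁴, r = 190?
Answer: 424978/177 ≈ 2401.0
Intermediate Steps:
q(D, s) = 1/(190 + D) (q(D, s) = 1/(D + 190) = 1/(190 + D))
Y = 2401
q(J(6), 78) + Y = 1/(190 - 13) + 2401 = 1/177 + 2401 = 424978/177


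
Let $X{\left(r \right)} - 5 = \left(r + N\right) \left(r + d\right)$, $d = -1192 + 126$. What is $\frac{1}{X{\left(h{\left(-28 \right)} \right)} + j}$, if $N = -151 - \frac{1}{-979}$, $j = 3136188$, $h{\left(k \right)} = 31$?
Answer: $\frac{979}{3191923712} \approx 3.0671 \cdot 10^{-7}$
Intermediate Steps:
$N = - \frac{147828}{979}$ ($N = -151 - - \frac{1}{979} = -151 + \frac{1}{979} = - \frac{147828}{979} \approx -151.0$)
$d = -1066$
$X{\left(r \right)} = 5 + \left(-1066 + r\right) \left(- \frac{147828}{979} + r\right)$ ($X{\left(r \right)} = 5 + \left(r - \frac{147828}{979}\right) \left(r - 1066\right) = 5 + \left(- \frac{147828}{979} + r\right) \left(-1066 + r\right) = 5 + \left(-1066 + r\right) \left(- \frac{147828}{979} + r\right)$)
$\frac{1}{X{\left(h{\left(-28 \right)} \right)} + j} = \frac{1}{\left(\frac{157589543}{979} + 31^{2} - \frac{36934702}{979}\right) + 3136188} = \frac{1}{\left(\frac{157589543}{979} + 961 - \frac{36934702}{979}\right) + 3136188} = \frac{1}{\frac{121595660}{979} + 3136188} = \frac{1}{\frac{3191923712}{979}} = \frac{979}{3191923712}$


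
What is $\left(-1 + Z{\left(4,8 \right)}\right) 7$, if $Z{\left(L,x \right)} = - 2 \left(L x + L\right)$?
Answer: $-511$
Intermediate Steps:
$Z{\left(L,x \right)} = - 2 L - 2 L x$ ($Z{\left(L,x \right)} = - 2 \left(L + L x\right) = - 2 L - 2 L x$)
$\left(-1 + Z{\left(4,8 \right)}\right) 7 = \left(-1 - 8 \left(1 + 8\right)\right) 7 = \left(-1 - 8 \cdot 9\right) 7 = \left(-1 - 72\right) 7 = \left(-73\right) 7 = -511$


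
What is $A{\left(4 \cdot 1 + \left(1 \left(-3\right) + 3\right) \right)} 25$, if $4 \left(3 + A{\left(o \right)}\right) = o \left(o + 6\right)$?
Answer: $175$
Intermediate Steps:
$A{\left(o \right)} = -3 + \frac{o \left(6 + o\right)}{4}$ ($A{\left(o \right)} = -3 + \frac{o \left(o + 6\right)}{4} = -3 + \frac{o \left(6 + o\right)}{4}$)
$A{\left(4 \cdot 1 + \left(1 \left(-3\right) + 3\right) \right)} 25 = \left(-3 + \frac{\left(4 \cdot 1 + \left(1 \left(-3\right) + 3\right)\right)^{2}}{4} + \frac{3 \left(4 \cdot 1 + \left(1 \left(-3\right) + 3\right)\right)}{2}\right) 25 = \left(-3 + \frac{\left(4 + \left(-3 + 3\right)\right)^{2}}{4} + \frac{3 \left(4 + \left(-3 + 3\right)\right)}{2}\right) 25 = \left(-3 + \frac{\left(4 + 0\right)^{2}}{4} + \frac{3 \left(4 + 0\right)}{2}\right) 25 = \left(-3 + \frac{4^{2}}{4} + \frac{3}{2} \cdot 4\right) 25 = \left(-3 + \frac{1}{4} \cdot 16 + 6\right) 25 = \left(-3 + 4 + 6\right) 25 = 7 \cdot 25 = 175$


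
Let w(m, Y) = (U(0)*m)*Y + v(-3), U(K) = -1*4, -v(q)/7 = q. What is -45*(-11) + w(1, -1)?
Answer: 520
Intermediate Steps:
v(q) = -7*q
U(K) = -4
w(m, Y) = 21 - 4*Y*m (w(m, Y) = (-4*m)*Y - 7*(-3) = -4*Y*m + 21 = 21 - 4*Y*m)
-45*(-11) + w(1, -1) = -45*(-11) + (21 - 4*(-1)*1) = 495 + (21 + 4) = 495 + 25 = 520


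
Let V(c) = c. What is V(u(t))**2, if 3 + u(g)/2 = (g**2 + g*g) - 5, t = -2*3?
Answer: 16384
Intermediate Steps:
t = -6
u(g) = -16 + 4*g**2 (u(g) = -6 + 2*((g**2 + g*g) - 5) = -6 + 2*((g**2 + g**2) - 5) = -6 + 2*(2*g**2 - 5) = -6 + 2*(-5 + 2*g**2) = -6 + (-10 + 4*g**2) = -16 + 4*g**2)
V(u(t))**2 = (-16 + 4*(-6)**2)**2 = (-16 + 4*36)**2 = (-16 + 144)**2 = 128**2 = 16384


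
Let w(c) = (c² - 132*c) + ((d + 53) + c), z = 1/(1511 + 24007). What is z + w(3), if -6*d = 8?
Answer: -2826827/8506 ≈ -332.33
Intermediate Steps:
d = -4/3 (d = -⅙*8 = -4/3 ≈ -1.3333)
z = 1/25518 ≈ 3.9188e-5
w(c) = 155/3 + c² - 131*c (w(c) = (c² - 132*c) + ((-4/3 + 53) + c) = (c² - 132*c) + (155/3 + c) = 155/3 + c² - 131*c)
z + w(3) = 1/25518 + (155/3 + 3² - 131*3) = 1/25518 + (155/3 + 9 - 393) = 1/25518 - 997/3 = -2826827/8506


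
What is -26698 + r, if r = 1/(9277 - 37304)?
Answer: -748264847/28027 ≈ -26698.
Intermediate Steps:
r = -1/28027 (r = 1/(-28027) = -1/28027 ≈ -3.5680e-5)
-26698 + r = -26698 - 1/28027 = -748264847/28027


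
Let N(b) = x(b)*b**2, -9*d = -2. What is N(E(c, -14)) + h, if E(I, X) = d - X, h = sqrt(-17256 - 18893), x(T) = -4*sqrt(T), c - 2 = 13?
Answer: -524288*sqrt(2)/243 + I*sqrt(36149) ≈ -3051.3 + 190.13*I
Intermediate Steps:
c = 15 (c = 2 + 13 = 15)
d = 2/9 (d = -1/9*(-2) = 2/9 ≈ 0.22222)
h = I*sqrt(36149) (h = sqrt(-36149) = I*sqrt(36149) ≈ 190.13*I)
E(I, X) = 2/9 - X
N(b) = -4*b**(5/2) (N(b) = (-4*sqrt(b))*b**2 = -4*b**(5/2))
N(E(c, -14)) + h = -4*(2/9 - 1*(-14))**(5/2) + I*sqrt(36149) = -4*(2/9 + 14)**(5/2) + I*sqrt(36149) = -524288*sqrt(2)/243 + I*sqrt(36149)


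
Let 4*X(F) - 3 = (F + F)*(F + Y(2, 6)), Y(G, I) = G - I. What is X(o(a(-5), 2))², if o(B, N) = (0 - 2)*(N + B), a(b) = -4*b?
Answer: 17867529/16 ≈ 1.1167e+6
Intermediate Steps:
o(B, N) = -2*B - 2*N (o(B, N) = -2*(B + N) = -2*B - 2*N)
X(F) = ¾ + F*(-4 + F)/2 (X(F) = ¾ + ((F + F)*(F + (2 - 1*6)))/4 = ¾ + ((2*F)*(F + (2 - 6)))/4 = ¾ + ((2*F)*(F - 4))/4 = ¾ + ((2*F)*(-4 + F))/4 = ¾ + (2*F*(-4 + F))/4 = ¾ + F*(-4 + F)/2)
X(o(a(-5), 2))² = (¾ + (-(-8)*(-5) - 2*2)²/2 - 2*(-(-8)*(-5) - 2*2))² = (¾ + (-2*20 - 4)²/2 - 2*(-2*20 - 4))² = (¾ + (-40 - 4)²/2 - 2*(-40 - 4))² = (¾ + (½)*(-44)² - 2*(-44))² = (¾ + (½)*1936 + 88)² = (¾ + 968 + 88)² = (4227/4)² = 17867529/16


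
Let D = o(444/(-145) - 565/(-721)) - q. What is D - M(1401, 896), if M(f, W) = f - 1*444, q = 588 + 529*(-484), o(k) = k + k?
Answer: 26605285197/104545 ≈ 2.5449e+5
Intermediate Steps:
o(k) = 2*k
q = -255448 (q = 588 - 256036 = -255448)
M(f, W) = -444 + f (M(f, W) = f - 444 = -444 + f)
D = 26705334762/104545 (D = 2*(444/(-145) - 565/(-721)) - 1*(-255448) = 2*(444*(-1/145) - 565*(-1/721)) + 255448 = 2*(-444/145 + 565/721) + 255448 = 2*(-238199/104545) + 255448 = -476398/104545 + 255448 = 26705334762/104545 ≈ 2.5544e+5)
D - M(1401, 896) = 26705334762/104545 - (-444 + 1401) = 26705334762/104545 - 1*957 = 26705334762/104545 - 957 = 26605285197/104545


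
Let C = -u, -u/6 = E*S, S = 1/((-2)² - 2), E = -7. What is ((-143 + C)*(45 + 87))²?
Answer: 468635904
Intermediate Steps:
S = ½ (S = 1/(4 - 2) = 1/2 = ½ ≈ 0.50000)
u = 21 (u = -(-42)/2 = -6*(-7/2) = 21)
C = -21 (C = -1*21 = -21)
((-143 + C)*(45 + 87))² = ((-143 - 21)*(45 + 87))² = (-164*132)² = (-21648)² = 468635904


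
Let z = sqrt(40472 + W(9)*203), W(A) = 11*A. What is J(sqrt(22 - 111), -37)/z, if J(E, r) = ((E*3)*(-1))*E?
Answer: 267*sqrt(60569)/60569 ≈ 1.0849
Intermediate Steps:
z = sqrt(60569) (z = sqrt(40472 + (11*9)*203) = sqrt(40472 + 99*203) = sqrt(40472 + 20097) = sqrt(60569) ≈ 246.11)
J(E, r) = -3*E**2 (J(E, r) = ((3*E)*(-1))*E = (-3*E)*E = -3*E**2)
J(sqrt(22 - 111), -37)/z = (-3*(sqrt(22 - 111))**2)/(sqrt(60569)) = (-3*(sqrt(-89))**2)*(sqrt(60569)/60569) = (-3*(I*sqrt(89))**2)*(sqrt(60569)/60569) = (-3*(-89))*(sqrt(60569)/60569) = 267*(sqrt(60569)/60569) = 267*sqrt(60569)/60569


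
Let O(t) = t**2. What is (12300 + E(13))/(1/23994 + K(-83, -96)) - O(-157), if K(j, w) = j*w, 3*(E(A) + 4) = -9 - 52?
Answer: -4712204630911/191184193 ≈ -24647.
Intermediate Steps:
E(A) = -73/3 (E(A) = -4 + (-9 - 52)/3 = -4 + (1/3)*(-61) = -4 - 61/3 = -73/3)
(12300 + E(13))/(1/23994 + K(-83, -96)) - O(-157) = (12300 - 73/3)/(1/23994 - 83*(-96)) - 1*(-157)**2 = 36827/(3*(1/23994 + 7968)) - 1*24649 = 36827/(3*(191184193/23994)) - 24649 = (36827/3)*(23994/191184193) - 24649 = 294542346/191184193 - 24649 = -4712204630911/191184193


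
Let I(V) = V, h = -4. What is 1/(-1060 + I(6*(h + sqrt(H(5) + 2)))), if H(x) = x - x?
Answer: -271/293746 - 3*sqrt(2)/587492 ≈ -0.00092979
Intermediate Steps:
H(x) = 0
1/(-1060 + I(6*(h + sqrt(H(5) + 2)))) = 1/(-1060 + 6*(-4 + sqrt(0 + 2))) = 1/(-1060 + 6*(-4 + sqrt(2))) = 1/(-1060 + (-24 + 6*sqrt(2))) = 1/(-1084 + 6*sqrt(2))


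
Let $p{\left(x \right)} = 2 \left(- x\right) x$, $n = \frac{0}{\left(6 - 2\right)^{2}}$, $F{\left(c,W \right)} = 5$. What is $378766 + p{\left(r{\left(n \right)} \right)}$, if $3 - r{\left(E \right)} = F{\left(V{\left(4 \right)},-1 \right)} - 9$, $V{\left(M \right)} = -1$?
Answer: $378668$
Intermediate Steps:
$n = 0$ ($n = \frac{0}{4^{2}} = \frac{0}{16} = 0 \cdot \frac{1}{16} = 0$)
$r{\left(E \right)} = 7$ ($r{\left(E \right)} = 3 - \left(5 - 9\right) = 3 - -4 = 3 + 4 = 7$)
$p{\left(x \right)} = - 2 x^{2}$ ($p{\left(x \right)} = - 2 x x = - 2 x^{2}$)
$378766 + p{\left(r{\left(n \right)} \right)} = 378766 - 2 \cdot 7^{2} = 378766 - 98 = 378668$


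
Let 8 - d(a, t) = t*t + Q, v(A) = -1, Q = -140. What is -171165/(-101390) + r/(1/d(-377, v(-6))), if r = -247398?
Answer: -737460252435/20278 ≈ -3.6367e+7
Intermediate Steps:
d(a, t) = 148 - t² (d(a, t) = 8 - (t*t - 140) = 8 - (t² - 140) = 8 - (-140 + t²) = 8 + (140 - t²) = 148 - t²)
-171165/(-101390) + r/(1/d(-377, v(-6))) = -171165/(-101390) - 247398/(1/(148 - 1*(-1)²)) = -171165*(-1/101390) - 247398/(1/(148 - 1*1)) = 34233/20278 - 247398/(1/(148 - 1)) = 34233/20278 - 247398/(1/147) = 34233/20278 - 247398/1/147 = 34233/20278 - 247398*147 = 34233/20278 - 36367506 = -737460252435/20278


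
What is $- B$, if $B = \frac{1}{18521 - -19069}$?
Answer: $- \frac{1}{37590} \approx -2.6603 \cdot 10^{-5}$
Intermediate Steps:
$B = \frac{1}{37590}$ ($B = \frac{1}{18521 + 19069} = \frac{1}{37590} \approx 2.6603 \cdot 10^{-5}$)
$- B = \left(-1\right) \frac{1}{37590} = - \frac{1}{37590}$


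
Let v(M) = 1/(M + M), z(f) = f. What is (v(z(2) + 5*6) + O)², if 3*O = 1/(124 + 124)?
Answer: 10201/35426304 ≈ 0.00028795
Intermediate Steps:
v(M) = 1/(2*M)
O = 1/744 (O = 1/(3*(124 + 124)) = (⅓)/248 = (⅓)*(1/248) = 1/744 ≈ 0.0013441)
(v(z(2) + 5*6) + O)² = (1/(2*(2 + 5*6)) + 1/744)² = (1/(2*(2 + 30)) + 1/744)² = ((½)/32 + 1/744)² = ((½)*(1/32) + 1/744)² = (1/64 + 1/744)² = (101/5952)² = 10201/35426304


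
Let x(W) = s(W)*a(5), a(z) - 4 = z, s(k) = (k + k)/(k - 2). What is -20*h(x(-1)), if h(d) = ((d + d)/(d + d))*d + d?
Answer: -240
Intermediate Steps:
s(k) = 2*k/(-2 + k) (s(k) = (2*k)/(-2 + k) = 2*k/(-2 + k))
a(z) = 4 + z
x(W) = 18*W/(-2 + W) (x(W) = (2*W/(-2 + W))*(4 + 5) = (2*W/(-2 + W))*9 = 18*W/(-2 + W))
h(d) = 2*d (h(d) = ((2*d)/((2*d)))*d + d = ((2*d)*(1/(2*d)))*d + d = 1*d + d = d + d = 2*d)
-20*h(x(-1)) = -40*18*(-1)/(-2 - 1) = -40*18*(-1)/(-3) = -40*18*(-1)*(-⅓) = -40*6 = -20*12 = -240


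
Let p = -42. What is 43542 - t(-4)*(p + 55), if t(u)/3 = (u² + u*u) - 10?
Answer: 42684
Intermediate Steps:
t(u) = -30 + 6*u² (t(u) = 3*((u² + u*u) - 10) = 3*((u² + u²) - 10) = 3*(2*u² - 10) = 3*(-10 + 2*u²) = -30 + 6*u²)
43542 - t(-4)*(p + 55) = 43542 - (-30 + 6*(-4)²)*(-42 + 55) = 43542 - (-30 + 6*16)*13 = 43542 - (-30 + 96)*13 = 43542 - 66*13 = 43542 - 1*858 = 43542 - 858 = 42684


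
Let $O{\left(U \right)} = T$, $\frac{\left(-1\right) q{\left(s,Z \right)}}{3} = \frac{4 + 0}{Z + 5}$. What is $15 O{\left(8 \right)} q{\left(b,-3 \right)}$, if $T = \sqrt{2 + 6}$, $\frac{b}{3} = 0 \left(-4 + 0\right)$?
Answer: $- 180 \sqrt{2} \approx -254.56$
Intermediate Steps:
$b = 0$ ($b = 3 \cdot 0 \left(-4 + 0\right) = 3 \cdot 0 \left(-4\right) = 3 \cdot 0 = 0$)
$T = 2 \sqrt{2}$ ($T = \sqrt{8} = 2 \sqrt{2} \approx 2.8284$)
$q{\left(s,Z \right)} = - \frac{12}{5 + Z}$ ($q{\left(s,Z \right)} = - 3 \frac{4 + 0}{Z + 5} = - 3 \frac{4}{5 + Z} = - \frac{12}{5 + Z}$)
$O{\left(U \right)} = 2 \sqrt{2}$
$15 O{\left(8 \right)} q{\left(b,-3 \right)} = 15 \cdot 2 \sqrt{2} \left(- \frac{12}{5 - 3}\right) = 30 \sqrt{2} \left(- \frac{12}{2}\right) = 30 \sqrt{2} \left(\left(-12\right) \frac{1}{2}\right) = 30 \sqrt{2} \left(-6\right) = - 180 \sqrt{2}$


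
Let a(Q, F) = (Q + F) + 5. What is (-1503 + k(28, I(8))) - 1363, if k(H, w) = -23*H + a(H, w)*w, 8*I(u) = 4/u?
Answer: -898031/256 ≈ -3507.9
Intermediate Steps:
a(Q, F) = 5 + F + Q (a(Q, F) = (F + Q) + 5 = 5 + F + Q)
I(u) = 1/(2*u) (I(u) = (4/u)/8 = 1/(2*u))
k(H, w) = -23*H + w*(5 + H + w) (k(H, w) = -23*H + (5 + w + H)*w = -23*H + (5 + H + w)*w = -23*H + w*(5 + H + w))
(-1503 + k(28, I(8))) - 1363 = (-1503 + (-23*28 + ((½)/8)*(5 + 28 + (½)/8))) - 1363 = (-1503 + (-644 + ((½)*(⅛))*(5 + 28 + (½)*(⅛)))) - 1363 = (-1503 + (-644 + (5 + 28 + 1/16)/16)) - 1363 = (-1503 + (-644 + (1/16)*(529/16))) - 1363 = (-1503 + (-644 + 529/256)) - 1363 = (-1503 - 164335/256) - 1363 = -549103/256 - 1363 = -898031/256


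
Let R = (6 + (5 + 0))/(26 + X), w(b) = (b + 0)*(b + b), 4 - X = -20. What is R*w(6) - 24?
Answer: -204/25 ≈ -8.1600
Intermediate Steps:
X = 24 (X = 4 - 1*(-20) = 4 + 20 = 24)
w(b) = 2*b² (w(b) = b*(2*b) = 2*b²)
R = 11/50 (R = (6 + (5 + 0))/(26 + 24) = (6 + 5)/50 = 11*(1/50) = 11/50 ≈ 0.22000)
R*w(6) - 24 = 11*(2*6²)/50 - 24 = 11*(2*36)/50 - 24 = (11/50)*72 - 24 = 396/25 - 24 = -204/25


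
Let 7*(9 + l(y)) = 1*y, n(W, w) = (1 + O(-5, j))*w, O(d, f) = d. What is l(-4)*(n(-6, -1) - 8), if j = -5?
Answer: 268/7 ≈ 38.286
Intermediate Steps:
n(W, w) = -4*w (n(W, w) = (1 - 5)*w = -4*w)
l(y) = -9 + y/7 (l(y) = -9 + (1*y)/7 = -9 + y/7)
l(-4)*(n(-6, -1) - 8) = (-9 + (⅐)*(-4))*(-4*(-1) - 8) = (-9 - 4/7)*(4 - 8) = -67/7*(-4) = 268/7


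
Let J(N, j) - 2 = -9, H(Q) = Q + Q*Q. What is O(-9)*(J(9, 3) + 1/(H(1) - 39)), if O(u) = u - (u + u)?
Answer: -2340/37 ≈ -63.243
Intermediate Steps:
H(Q) = Q + Q**2
J(N, j) = -7 (J(N, j) = 2 - 9 = -7)
O(u) = -u (O(u) = u - 2*u = -u)
O(-9)*(J(9, 3) + 1/(H(1) - 39)) = (-1*(-9))*(-7 + 1/(1*(1 + 1) - 39)) = 9*(-7 + 1/(1*2 - 39)) = 9*(-7 + 1/(2 - 39)) = 9*(-7 + 1/(-37)) = 9*(-7 - 1/37) = 9*(-260/37) = -2340/37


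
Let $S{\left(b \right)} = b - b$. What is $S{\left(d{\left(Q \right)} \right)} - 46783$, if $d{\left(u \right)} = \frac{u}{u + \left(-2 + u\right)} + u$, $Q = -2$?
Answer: $-46783$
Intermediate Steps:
$d{\left(u \right)} = u + \frac{u}{-2 + 2 u}$ ($d{\left(u \right)} = \frac{u}{-2 + 2 u} + u = u + \frac{u}{-2 + 2 u}$)
$S{\left(b \right)} = 0$
$S{\left(d{\left(Q \right)} \right)} - 46783 = 0 - 46783 = -46783$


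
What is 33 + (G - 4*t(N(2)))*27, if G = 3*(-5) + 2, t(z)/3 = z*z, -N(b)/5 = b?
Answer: -32718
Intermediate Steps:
N(b) = -5*b
t(z) = 3*z² (t(z) = 3*(z*z) = 3*z²)
G = -13 (G = -15 + 2 = -13)
33 + (G - 4*t(N(2)))*27 = 33 + (-13 - 12*(-5*2)²)*27 = 33 + (-13 - 12*(-10)²)*27 = 33 + (-13 - 12*100)*27 = 33 + (-13 - 4*300)*27 = 33 + (-13 - 1200)*27 = 33 - 1213*27 = 33 - 32751 = -32718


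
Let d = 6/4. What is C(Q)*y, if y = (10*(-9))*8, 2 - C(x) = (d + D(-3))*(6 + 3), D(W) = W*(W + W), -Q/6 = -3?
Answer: 124920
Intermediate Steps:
Q = 18 (Q = -6*(-3) = 18)
d = 3/2 (d = 6*(¼) = 3/2 ≈ 1.5000)
D(W) = 2*W² (D(W) = W*(2*W) = 2*W²)
C(x) = -347/2 (C(x) = 2 - (3/2 + 2*(-3)²)*(6 + 3) = 2 - (3/2 + 2*9)*9 = 2 - (3/2 + 18)*9 = 2 - 39*9/2 = 2 - 1*351/2 = 2 - 351/2 = -347/2)
y = -720 (y = -90*8 = -720)
C(Q)*y = -347/2*(-720) = 124920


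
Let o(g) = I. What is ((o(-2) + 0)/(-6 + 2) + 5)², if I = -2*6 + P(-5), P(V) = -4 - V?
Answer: 961/16 ≈ 60.063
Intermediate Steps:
I = -11 (I = -2*6 + (-4 - 1*(-5)) = -12 + (-4 + 5) = -12 + 1 = -11)
o(g) = -11
((o(-2) + 0)/(-6 + 2) + 5)² = ((-11 + 0)/(-6 + 2) + 5)² = (-11/(-4) + 5)² = (-11*(-¼) + 5)² = (11/4 + 5)² = (31/4)² = 961/16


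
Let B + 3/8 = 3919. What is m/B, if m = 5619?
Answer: 44952/31349 ≈ 1.4339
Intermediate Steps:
B = 31349/8 (B = -3/8 + 3919 = 31349/8 ≈ 3918.6)
m/B = 5619/(31349/8) = 5619*(8/31349) = 44952/31349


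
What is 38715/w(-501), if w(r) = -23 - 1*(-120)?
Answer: 38715/97 ≈ 399.12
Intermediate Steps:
w(r) = 97 (w(r) = -23 + 120 = 97)
38715/w(-501) = 38715/97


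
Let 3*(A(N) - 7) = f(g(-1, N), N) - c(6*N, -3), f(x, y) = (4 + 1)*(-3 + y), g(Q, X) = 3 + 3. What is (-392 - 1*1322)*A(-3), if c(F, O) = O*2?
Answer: 1714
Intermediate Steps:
g(Q, X) = 6
c(F, O) = 2*O
f(x, y) = -15 + 5*y (f(x, y) = 5*(-3 + y) = -15 + 5*y)
A(N) = 4 + 5*N/3 (A(N) = 7 + ((-15 + 5*N) - 2*(-3))/3 = 7 + ((-15 + 5*N) - 1*(-6))/3 = 7 + ((-15 + 5*N) + 6)/3 = 7 + (-9 + 5*N)/3 = 7 + (-3 + 5*N/3) = 4 + 5*N/3)
(-392 - 1*1322)*A(-3) = (-392 - 1*1322)*(4 + (5/3)*(-3)) = (-392 - 1322)*(4 - 5) = -1714*(-1) = 1714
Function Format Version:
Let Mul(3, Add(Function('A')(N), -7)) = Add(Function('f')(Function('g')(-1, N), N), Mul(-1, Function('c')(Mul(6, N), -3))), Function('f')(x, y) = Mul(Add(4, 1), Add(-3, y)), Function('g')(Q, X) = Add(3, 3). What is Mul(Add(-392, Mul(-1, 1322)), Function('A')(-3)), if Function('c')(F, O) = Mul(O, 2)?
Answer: 1714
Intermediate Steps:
Function('g')(Q, X) = 6
Function('c')(F, O) = Mul(2, O)
Function('f')(x, y) = Add(-15, Mul(5, y)) (Function('f')(x, y) = Mul(5, Add(-3, y)) = Add(-15, Mul(5, y)))
Function('A')(N) = Add(4, Mul(Rational(5, 3), N)) (Function('A')(N) = Add(7, Mul(Rational(1, 3), Add(Add(-15, Mul(5, N)), Mul(-1, Mul(2, -3))))) = Add(7, Mul(Rational(1, 3), Add(Add(-15, Mul(5, N)), Mul(-1, -6)))) = Add(7, Mul(Rational(1, 3), Add(Add(-15, Mul(5, N)), 6))) = Add(7, Mul(Rational(1, 3), Add(-9, Mul(5, N)))) = Add(7, Add(-3, Mul(Rational(5, 3), N))) = Add(4, Mul(Rational(5, 3), N)))
Mul(Add(-392, Mul(-1, 1322)), Function('A')(-3)) = Mul(Add(-392, Mul(-1, 1322)), Add(4, Mul(Rational(5, 3), -3))) = Mul(Add(-392, -1322), Add(4, -5)) = Mul(-1714, -1) = 1714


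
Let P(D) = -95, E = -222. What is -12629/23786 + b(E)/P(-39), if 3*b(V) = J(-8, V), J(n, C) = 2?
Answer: -3646837/6779010 ≈ -0.53796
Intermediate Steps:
b(V) = ⅔ (b(V) = (⅓)*2 = ⅔)
-12629/23786 + b(E)/P(-39) = -12629/23786 + (⅔)/(-95) = -12629*1/23786 + (⅔)*(-1/95) = -12629/23786 - 2/285 = -3646837/6779010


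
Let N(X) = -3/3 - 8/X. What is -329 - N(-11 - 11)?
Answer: -3612/11 ≈ -328.36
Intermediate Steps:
N(X) = -1 - 8/X (N(X) = -3*⅓ - 8/X = -1 - 8/X)
-329 - N(-11 - 11) = -329 - (-8 - (-11 - 11))/(-11 - 11) = -329 - (-8 - 1*(-22))/(-22) = -329 - (-1)*(-8 + 22)/22 = -329 - (-1)*14/22 = -329 - 1*(-7/11) = -329 + 7/11 = -3612/11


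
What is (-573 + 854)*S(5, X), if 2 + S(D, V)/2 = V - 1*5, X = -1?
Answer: -4496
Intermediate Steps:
S(D, V) = -14 + 2*V (S(D, V) = -4 + 2*(V - 1*5) = -4 + 2*(V - 5) = -4 + 2*(-5 + V) = -4 + (-10 + 2*V) = -14 + 2*V)
(-573 + 854)*S(5, X) = (-573 + 854)*(-14 + 2*(-1)) = 281*(-14 - 2) = 281*(-16) = -4496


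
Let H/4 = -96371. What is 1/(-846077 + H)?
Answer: -1/1231561 ≈ -8.1198e-7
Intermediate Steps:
H = -385484 (H = 4*(-96371) = -385484)
1/(-846077 + H) = 1/(-846077 - 385484) = 1/(-1231561) = -1/1231561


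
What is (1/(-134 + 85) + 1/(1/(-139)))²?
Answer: 46403344/2401 ≈ 19327.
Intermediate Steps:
(1/(-134 + 85) + 1/(1/(-139)))² = (1/(-49) + 1/(-1/139))² = (-1/49 - 139)² = (-6812/49)² = 46403344/2401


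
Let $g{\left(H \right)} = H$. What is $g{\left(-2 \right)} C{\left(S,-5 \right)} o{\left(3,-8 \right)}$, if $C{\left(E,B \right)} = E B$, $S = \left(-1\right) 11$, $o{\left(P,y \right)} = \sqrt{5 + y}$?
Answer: $- 110 i \sqrt{3} \approx - 190.53 i$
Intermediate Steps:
$S = -11$
$C{\left(E,B \right)} = B E$
$g{\left(-2 \right)} C{\left(S,-5 \right)} o{\left(3,-8 \right)} = - 2 \left(\left(-5\right) \left(-11\right)\right) \sqrt{5 - 8} = \left(-2\right) 55 \sqrt{-3} = - 110 i \sqrt{3}$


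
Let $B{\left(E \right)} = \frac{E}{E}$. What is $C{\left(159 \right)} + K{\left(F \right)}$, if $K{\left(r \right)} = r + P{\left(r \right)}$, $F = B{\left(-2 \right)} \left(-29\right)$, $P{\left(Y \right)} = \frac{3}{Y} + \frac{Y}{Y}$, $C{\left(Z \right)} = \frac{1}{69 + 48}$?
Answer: $- \frac{95326}{3393} \approx -28.095$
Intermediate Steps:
$C{\left(Z \right)} = \frac{1}{117}$
$B{\left(E \right)} = 1$
$P{\left(Y \right)} = 1 + \frac{3}{Y}$ ($P{\left(Y \right)} = \frac{3}{Y} + 1 = 1 + \frac{3}{Y}$)
$F = -29$ ($F = 1 \left(-29\right) = -29$)
$K{\left(r \right)} = r + \frac{3 + r}{r}$
$C{\left(159 \right)} + K{\left(F \right)} = \frac{1}{117} + \left(1 - 29 + \frac{3}{-29}\right) = \frac{1}{117} + \left(1 - 29 + 3 \left(- \frac{1}{29}\right)\right) = \frac{1}{117} - \frac{815}{29} = - \frac{95326}{3393}$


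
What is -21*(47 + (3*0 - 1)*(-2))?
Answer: -1029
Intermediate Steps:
-21*(47 + (3*0 - 1)*(-2)) = -21*(47 + (0 - 1)*(-2)) = -21*(47 - 1*(-2)) = -21*(47 + 2) = -21*49 = -1029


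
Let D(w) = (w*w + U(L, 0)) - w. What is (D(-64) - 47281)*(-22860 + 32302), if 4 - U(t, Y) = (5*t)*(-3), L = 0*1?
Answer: -407110714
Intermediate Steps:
L = 0
U(t, Y) = 4 + 15*t (U(t, Y) = 4 - 5*t*(-3) = 4 - (-15)*t = 4 + 15*t)
D(w) = 4 + w**2 - w (D(w) = (w*w + (4 + 15*0)) - w = (w**2 + (4 + 0)) - w = (w**2 + 4) - w = (4 + w**2) - w = 4 + w**2 - w)
(D(-64) - 47281)*(-22860 + 32302) = ((4 + (-64)**2 - 1*(-64)) - 47281)*(-22860 + 32302) = ((4 + 4096 + 64) - 47281)*9442 = (4164 - 47281)*9442 = -43117*9442 = -407110714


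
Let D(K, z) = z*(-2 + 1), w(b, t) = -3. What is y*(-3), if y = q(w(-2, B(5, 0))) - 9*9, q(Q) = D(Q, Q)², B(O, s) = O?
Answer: 216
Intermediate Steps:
D(K, z) = -z (D(K, z) = z*(-1) = -z)
q(Q) = Q² (q(Q) = (-Q)² = Q²)
y = -72 (y = (-3)² - 9*9 = 9 - 81 = -72)
y*(-3) = -72*(-3) = 216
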